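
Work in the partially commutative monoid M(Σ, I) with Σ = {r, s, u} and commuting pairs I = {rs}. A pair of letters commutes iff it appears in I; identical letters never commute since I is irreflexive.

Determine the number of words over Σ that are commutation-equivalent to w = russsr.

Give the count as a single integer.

0(r) covers ∅
1(u) covers 0:r
2(s) covers 1:u
3(s) covers 2:s
4(s) covers 3:s
5(r) covers 1:u
floor of heap: 0:r
completions by unplaced set U, small U first (add the entries for U minus each lowest piece of U):
  |U|=1: {4}:1  {5}:1
  |U|=2: {3,4}:1  {4,5}:2
  |U|=3: {2,3,4}:1  {3,4,5}:3
  |U|=4: {2,3,4,5}:4
  start at 0(r): 4

4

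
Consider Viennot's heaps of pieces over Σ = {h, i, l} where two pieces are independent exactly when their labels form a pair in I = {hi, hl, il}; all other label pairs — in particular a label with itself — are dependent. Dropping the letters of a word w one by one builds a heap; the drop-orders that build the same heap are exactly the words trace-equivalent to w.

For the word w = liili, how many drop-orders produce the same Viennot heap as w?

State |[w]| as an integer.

10

0(l) covers ∅
1(i) covers ∅
2(i) covers 1:i
3(l) covers 0:l
4(i) covers 2:i
floor of heap: 0:l, 1:i
completions by unplaced set U, small U first (add the entries for U minus each lowest piece of U):
  |U|=1: {3}:1  {4}:1
  |U|=2: {0,3}:1  {2,4}:1  {3,4}:2
  |U|=3: {0,3,4}:3  {1,2,4}:1  {2,3,4}:3
  start at 0(l): 4
  start at 1(i): 6
sum over floor = 10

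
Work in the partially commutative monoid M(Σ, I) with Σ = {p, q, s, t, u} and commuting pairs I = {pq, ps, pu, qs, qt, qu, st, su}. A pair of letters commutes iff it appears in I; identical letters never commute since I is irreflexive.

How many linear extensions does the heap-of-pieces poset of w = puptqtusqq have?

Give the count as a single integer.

2520

#0=p has no predecessor
#1=u has no predecessor
#2=p depends on [0:p]
#3=t depends on [1:u, 2:p]
#4=q has no predecessor
#5=t depends on [3:t]
#6=u depends on [5:t]
#7=s has no predecessor
#8=q depends on [4:q]
#9=q depends on [8:q]
sources: [0:p, 1:u, 4:q, 7:s]
N(rest) = Σ N(rest − s) over sources s of rest; N(one piece) = 1:
  size 1 → [6]=1  [7]=1  [9]=1
  size 2 → [5,6]=1  [6,7]=2  [6,9]=2  [7,9]=2  [8,9]=1
  size 3 → [3,5,6]=1  [4,8,9]=1  [5,6,7]=3  [5,6,9]=3  [6,7,9]=6  [6,8,9]=3  [7,8,9]=3
  size 4 → [1,3,5,6]=1  [2,3,5,6]=1  [3,5,6,7]=4  [3,5,6,9]=4  [4,6,8,9]=4  [4,7,8,9]=4  [5,6,7,9]=12  [5,6,8,9]=6  [6,7,8,9]=12
  size 5 → [0,2,3,5,6]=1  [1,2,3,5,6]=2  [1,3,5,6,7]=5  [1,3,5,6,9]=5  [2,3,5,6,7]=5  [2,3,5,6,9]=5  [3,5,6,7,9]=20  [3,5,6,8,9]=10  [4,5,6,8,9]=10  [4,6,7,8,9]=20  [5,6,7,8,9]=30
  size 6 → [0,1,2,3,5,6]=3  [0,2,3,5,6,7]=6  [0,2,3,5,6,9]=6  [1,2,3,5,6,7]=12  [1,2,3,5,6,9]=12  [1,3,5,6,7,9]=30  [1,3,5,6,8,9]=15  [2,3,5,6,7,9]=30  [2,3,5,6,8,9]=15  [3,4,5,6,8,9]=20  [3,5,6,7,8,9]=60  [4,5,6,7,8,9]=60
  size 7 → [0,1,2,3,5,6,7]=21  [0,1,2,3,5,6,9]=21  [0,2,3,5,6,7,9]=42  [0,2,3,5,6,8,9]=21  [1,2,3,5,6,7,9]=84  [1,2,3,5,6,8,9]=42  [1,3,4,5,6,8,9]=35  [1,3,5,6,7,8,9]=105  [2,3,4,5,6,8,9]=35  [2,3,5,6,7,8,9]=105  [3,4,5,6,7,8,9]=140
  size 8 → [0,1,2,3,5,6,7,9]=168  [0,1,2,3,5,6,8,9]=84  [0,2,3,4,5,6,8,9]=56  [0,2,3,5,6,7,8,9]=168  [1,2,3,4,5,6,8,9]=112  [1,2,3,5,6,7,8,9]=336  [1,3,4,5,6,7,8,9]=280  [2,3,4,5,6,7,8,9]=280
  first=0(p) contributes 1008
  first=1(u) contributes 504
  first=4(q) contributes 756
  first=7(s) contributes 252
|[w]| = 2520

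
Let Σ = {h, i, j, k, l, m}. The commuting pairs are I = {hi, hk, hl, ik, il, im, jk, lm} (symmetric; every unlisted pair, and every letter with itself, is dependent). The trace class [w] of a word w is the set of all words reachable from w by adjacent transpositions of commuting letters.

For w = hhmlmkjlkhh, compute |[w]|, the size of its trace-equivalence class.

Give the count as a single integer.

80

0(h) covers ∅
1(h) covers 0:h
2(m) covers 1:h
3(l) covers ∅
4(m) covers 2:m
5(k) covers 3:l, 4:m
6(j) covers 3:l, 4:m
7(l) covers 5:k, 6:j
8(k) covers 7:l
9(h) covers 6:j
10(h) covers 9:h
floor of heap: 0:h, 3:l
completions by unplaced set U, small U first (add the entries for U minus each lowest piece of U):
  |U|=1: {8}:1  {10}:1
  |U|=2: {7,8}:1  {8,10}:2  {9,10}:1
  |U|=3: {5,7,8}:1  {7,8,10}:3  {8,9,10}:3
  |U|=4: {5,7,8,10}:4  {7,8,9,10}:6
  |U|=5: {5,7,8,9,10}:10  {6,7,8,9,10}:6
  |U|=6: {5,6,7,8,9,10}:16
  |U|=7: {3,5,6,7,8,9,10}:16  {4,5,6,7,8,9,10}:16
  |U|=8: {2,4,5,6,7,8,9,10}:16  {3,4,5,6,7,8,9,10}:32
  |U|=9: {1,2,4,5,6,7,8,9,10}:16  {2,3,4,5,6,7,8,9,10}:48
  start at 0(h): 64
  start at 3(l): 16
sum over floor = 80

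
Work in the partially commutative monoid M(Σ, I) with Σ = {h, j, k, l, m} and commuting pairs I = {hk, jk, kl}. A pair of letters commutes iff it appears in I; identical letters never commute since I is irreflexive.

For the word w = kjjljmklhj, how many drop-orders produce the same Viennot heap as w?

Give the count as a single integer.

20

piece 0:k — minimal
piece 1:j — minimal
piece 2:j rests on {1:j}
piece 3:l rests on {2:j}
piece 4:j rests on {3:l}
piece 5:m rests on {0:k, 4:j}
piece 6:k rests on {5:m}
piece 7:l rests on {5:m}
piece 8:h rests on {7:l}
piece 9:j rests on {8:h}
minimal pieces: {0:k, 1:j}
ways to finish when only these pieces remain (= sum over removing one remaining piece with nothing left below it):
  1 left: {6}→1  {9}→1
  2 left: {6,9}→2  {8,9}→1
  3 left: {6,8,9}→3  {7,8,9}→1
  4 left: {6,7,8,9}→4
  5 left: {5,6,7,8,9}→4
  6 left: {0,5,6,7,8,9}→4  {4,5,6,7,8,9}→4
  7 left: {0,4,5,6,7,8,9}→8  {3,4,5,6,7,8,9}→4
  8 left: {0,3,4,5,6,7,8,9}→12  {2,3,4,5,6,7,8,9}→4
  placing 0:k first → 4 extensions
  placing 1:j first → 16 extensions
total linear extensions = 20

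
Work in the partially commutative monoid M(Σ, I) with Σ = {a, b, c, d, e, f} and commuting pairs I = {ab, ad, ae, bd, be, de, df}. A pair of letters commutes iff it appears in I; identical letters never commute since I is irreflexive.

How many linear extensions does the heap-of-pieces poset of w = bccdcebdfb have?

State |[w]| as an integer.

#0=b has no predecessor
#1=c depends on [0:b]
#2=c depends on [1:c]
#3=d depends on [2:c]
#4=c depends on [3:d]
#5=e depends on [4:c]
#6=b depends on [4:c]
#7=d depends on [4:c]
#8=f depends on [5:e, 6:b]
#9=b depends on [8:f]
sources: [0:b]
N(rest) = Σ N(rest − s) over sources s of rest; N(one piece) = 1:
  size 1 → [7]=1  [9]=1
  size 2 → [7,9]=2  [8,9]=1
  size 3 → [5,8,9]=1  [6,8,9]=1  [7,8,9]=3
  size 4 → [5,6,8,9]=2  [5,7,8,9]=4  [6,7,8,9]=4
  size 5 → [5,6,7,8,9]=10
  size 6 → [4,5,6,7,8,9]=10
  size 7 → [3,4,5,6,7,8,9]=10
  size 8 → [2,3,4,5,6,7,8,9]=10
  first=0(b) contributes 10

10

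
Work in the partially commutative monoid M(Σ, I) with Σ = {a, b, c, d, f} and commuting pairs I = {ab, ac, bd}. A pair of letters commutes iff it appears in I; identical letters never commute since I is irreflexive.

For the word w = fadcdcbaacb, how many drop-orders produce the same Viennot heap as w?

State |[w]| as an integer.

15

0(f) covers ∅
1(a) covers 0:f
2(d) covers 1:a
3(c) covers 2:d
4(d) covers 3:c
5(c) covers 4:d
6(b) covers 5:c
7(a) covers 4:d
8(a) covers 7:a
9(c) covers 6:b
10(b) covers 9:c
floor of heap: 0:f
completions by unplaced set U, small U first (add the entries for U minus each lowest piece of U):
  |U|=1: {8}:1  {10}:1
  |U|=2: {7,8}:1  {8,10}:2  {9,10}:1
  |U|=3: {6,9,10}:1  {7,8,10}:3  {8,9,10}:3
  |U|=4: {5,6,9,10}:1  {6,8,9,10}:4  {7,8,9,10}:6
  |U|=5: {5,6,8,9,10}:5  {6,7,8,9,10}:10
  |U|=6: {5,6,7,8,9,10}:15
  |U|=7: {4,5,6,7,8,9,10}:15
  |U|=8: {3,4,5,6,7,8,9,10}:15
  |U|=9: {2,3,4,5,6,7,8,9,10}:15
  start at 0(f): 15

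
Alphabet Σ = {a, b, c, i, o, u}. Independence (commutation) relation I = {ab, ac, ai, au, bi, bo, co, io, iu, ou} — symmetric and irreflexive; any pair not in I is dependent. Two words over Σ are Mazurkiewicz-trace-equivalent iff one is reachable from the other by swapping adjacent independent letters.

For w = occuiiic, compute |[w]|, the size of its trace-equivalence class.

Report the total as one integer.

32

piece 0:o — minimal
piece 1:c — minimal
piece 2:c rests on {1:c}
piece 3:u rests on {2:c}
piece 4:i rests on {2:c}
piece 5:i rests on {4:i}
piece 6:i rests on {5:i}
piece 7:c rests on {3:u, 6:i}
minimal pieces: {0:o, 1:c}
ways to finish when only these pieces remain (= sum over removing one remaining piece with nothing left below it):
  1 left: {0}→1  {7}→1
  2 left: {0,7}→2  {3,7}→1  {6,7}→1
  3 left: {0,3,7}→3  {0,6,7}→3  {3,6,7}→2  {5,6,7}→1
  4 left: {0,3,6,7}→8  {0,5,6,7}→4  {3,5,6,7}→3  {4,5,6,7}→1
  5 left: {0,3,5,6,7}→15  {0,4,5,6,7}→5  {3,4,5,6,7}→4
  6 left: {0,3,4,5,6,7}→24  {2,3,4,5,6,7}→4
  placing 0:o first → 4 extensions
  placing 1:c first → 28 extensions
total linear extensions = 32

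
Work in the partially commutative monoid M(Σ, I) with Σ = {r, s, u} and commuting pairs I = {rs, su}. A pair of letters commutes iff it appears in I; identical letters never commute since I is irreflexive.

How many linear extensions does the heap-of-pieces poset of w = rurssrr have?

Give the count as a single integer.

21

drop 0:r onto floor
drop 1:u onto {0:r}
drop 2:r onto {1:u}
drop 3:s onto floor
drop 4:s onto {3:s}
drop 5:r onto {2:r}
drop 6:r onto {5:r}
ground layer = {0:r, 3:s}
drop-orders for the pieces not yet dropped (sum over which currently-grounded one goes next):
  1 to go: {4} 1  {6} 1
  2 to go: {3,4} 1  {4,6} 2  {5,6} 1
  3 to go: {2,5,6} 1  {3,4,6} 3  {4,5,6} 3
  4 to go: {1,2,5,6} 1  {2,4,5,6} 4  {3,4,5,6} 6
  5 to go: {0,1,2,5,6} 1  {1,2,4,5,6} 5  {2,3,4,5,6} 10
  if 0:r drops first: 15 orders
  if 3:s drops first: 6 orders
heap linearizations: 21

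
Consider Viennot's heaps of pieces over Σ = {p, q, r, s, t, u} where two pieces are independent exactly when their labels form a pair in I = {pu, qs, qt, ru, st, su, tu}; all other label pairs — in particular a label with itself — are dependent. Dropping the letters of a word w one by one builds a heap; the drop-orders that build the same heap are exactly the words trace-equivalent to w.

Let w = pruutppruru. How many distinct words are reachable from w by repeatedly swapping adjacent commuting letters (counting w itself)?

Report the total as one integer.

330

drop 0:p onto floor
drop 1:r onto {0:p}
drop 2:u onto floor
drop 3:u onto {2:u}
drop 4:t onto {1:r}
drop 5:p onto {4:t}
drop 6:p onto {5:p}
drop 7:r onto {6:p}
drop 8:u onto {3:u}
drop 9:r onto {7:r}
drop 10:u onto {8:u}
ground layer = {0:p, 2:u}
drop-orders for the pieces not yet dropped (sum over which currently-grounded one goes next):
  1 to go: {9} 1  {10} 1
  2 to go: {7,9} 1  {8,10} 1  {9,10} 2
  3 to go: {3,8,10} 1  {6,7,9} 1  {7,9,10} 3  {8,9,10} 3
  4 to go: {2,3,8,10} 1  {3,8,9,10} 4  {5,6,7,9} 1  {6,7,9,10} 4  {7,8,9,10} 6
  5 to go: {2,3,8,9,10} 5  {3,7,8,9,10} 10  {4,5,6,7,9} 1  {5,6,7,9,10} 5  {6,7,8,9,10} 10
  6 to go: {1,4,5,6,7,9} 1  {2,3,7,8,9,10} 15  {3,6,7,8,9,10} 20  {4,5,6,7,9,10} 6  {5,6,7,8,9,10} 15
  7 to go: {0,1,4,5,6,7,9} 1  {1,4,5,6,7,9,10} 7  {2,3,6,7,8,9,10} 35  {3,5,6,7,8,9,10} 35  {4,5,6,7,8,9,10} 21
  8 to go: {0,1,4,5,6,7,9,10} 8  {1,4,5,6,7,8,9,10} 28  {2,3,5,6,7,8,9,10} 70  {3,4,5,6,7,8,9,10} 56
  9 to go: {0,1,4,5,6,7,8,9,10} 36  {1,3,4,5,6,7,8,9,10} 84  {2,3,4,5,6,7,8,9,10} 126
  if 0:p drops first: 210 orders
  if 2:u drops first: 120 orders
heap linearizations: 330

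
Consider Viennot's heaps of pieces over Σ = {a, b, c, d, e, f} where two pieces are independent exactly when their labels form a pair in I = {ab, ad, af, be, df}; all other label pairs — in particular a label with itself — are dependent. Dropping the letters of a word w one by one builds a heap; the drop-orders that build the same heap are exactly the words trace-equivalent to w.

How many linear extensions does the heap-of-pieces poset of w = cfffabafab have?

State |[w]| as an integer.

84

#0=c has no predecessor
#1=f depends on [0:c]
#2=f depends on [1:f]
#3=f depends on [2:f]
#4=a depends on [0:c]
#5=b depends on [3:f]
#6=a depends on [4:a]
#7=f depends on [5:b]
#8=a depends on [6:a]
#9=b depends on [7:f]
sources: [0:c]
N(rest) = Σ N(rest − s) over sources s of rest; N(one piece) = 1:
  size 1 → [8]=1  [9]=1
  size 2 → [6,8]=1  [7,9]=1  [8,9]=2
  size 3 → [4,6,8]=1  [5,7,9]=1  [6,8,9]=3  [7,8,9]=3
  size 4 → [3,5,7,9]=1  [4,6,8,9]=4  [5,7,8,9]=4  [6,7,8,9]=6
  size 5 → [2,3,5,7,9]=1  [3,5,7,8,9]=5  [4,6,7,8,9]=10  [5,6,7,8,9]=10
  size 6 → [1,2,3,5,7,9]=1  [2,3,5,7,8,9]=6  [3,5,6,7,8,9]=15  [4,5,6,7,8,9]=20
  size 7 → [1,2,3,5,7,8,9]=7  [2,3,5,6,7,8,9]=21  [3,4,5,6,7,8,9]=35
  size 8 → [1,2,3,5,6,7,8,9]=28  [2,3,4,5,6,7,8,9]=56
  first=0(c) contributes 84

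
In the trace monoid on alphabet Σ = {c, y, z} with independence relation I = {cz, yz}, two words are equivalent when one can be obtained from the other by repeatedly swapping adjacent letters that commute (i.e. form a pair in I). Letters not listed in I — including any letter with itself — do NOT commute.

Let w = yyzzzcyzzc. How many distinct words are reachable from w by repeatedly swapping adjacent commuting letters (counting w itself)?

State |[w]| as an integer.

252

#0=y has no predecessor
#1=y depends on [0:y]
#2=z has no predecessor
#3=z depends on [2:z]
#4=z depends on [3:z]
#5=c depends on [1:y]
#6=y depends on [5:c]
#7=z depends on [4:z]
#8=z depends on [7:z]
#9=c depends on [6:y]
sources: [0:y, 2:z]
N(rest) = Σ N(rest − s) over sources s of rest; N(one piece) = 1:
  size 1 → [8]=1  [9]=1
  size 2 → [6,9]=1  [7,8]=1  [8,9]=2
  size 3 → [4,7,8]=1  [5,6,9]=1  [6,8,9]=3  [7,8,9]=3
  size 4 → [1,5,6,9]=1  [3,4,7,8]=1  [4,7,8,9]=4  [5,6,8,9]=4  [6,7,8,9]=6
  size 5 → [0,1,5,6,9]=1  [1,5,6,8,9]=5  [2,3,4,7,8]=1  [3,4,7,8,9]=5  [4,6,7,8,9]=10  [5,6,7,8,9]=10
  size 6 → [0,1,5,6,8,9]=6  [1,5,6,7,8,9]=15  [2,3,4,7,8,9]=6  [3,4,6,7,8,9]=15  [4,5,6,7,8,9]=20
  size 7 → [0,1,5,6,7,8,9]=21  [1,4,5,6,7,8,9]=35  [2,3,4,6,7,8,9]=21  [3,4,5,6,7,8,9]=35
  size 8 → [0,1,4,5,6,7,8,9]=56  [1,3,4,5,6,7,8,9]=70  [2,3,4,5,6,7,8,9]=56
  first=0(y) contributes 126
  first=2(z) contributes 126
|[w]| = 252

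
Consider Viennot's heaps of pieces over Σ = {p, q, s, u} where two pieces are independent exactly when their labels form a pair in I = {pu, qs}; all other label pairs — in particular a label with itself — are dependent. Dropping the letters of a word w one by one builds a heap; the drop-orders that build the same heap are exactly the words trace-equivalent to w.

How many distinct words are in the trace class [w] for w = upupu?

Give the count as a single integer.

10

drop 0:u onto floor
drop 1:p onto floor
drop 2:u onto {0:u}
drop 3:p onto {1:p}
drop 4:u onto {2:u}
ground layer = {0:u, 1:p}
drop-orders for the pieces not yet dropped (sum over which currently-grounded one goes next):
  1 to go: {3} 1  {4} 1
  2 to go: {1,3} 1  {2,4} 1  {3,4} 2
  3 to go: {0,2,4} 1  {1,3,4} 3  {2,3,4} 3
  if 0:u drops first: 6 orders
  if 1:p drops first: 4 orders
heap linearizations: 10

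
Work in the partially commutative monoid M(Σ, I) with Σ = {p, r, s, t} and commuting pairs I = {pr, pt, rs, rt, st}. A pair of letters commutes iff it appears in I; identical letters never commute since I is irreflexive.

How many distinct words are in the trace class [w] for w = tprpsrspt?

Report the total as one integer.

0(t) covers ∅
1(p) covers ∅
2(r) covers ∅
3(p) covers 1:p
4(s) covers 3:p
5(r) covers 2:r
6(s) covers 4:s
7(p) covers 6:s
8(t) covers 0:t
floor of heap: 0:t, 1:p, 2:r
completions by unplaced set U, small U first (add the entries for U minus each lowest piece of U):
  |U|=1: {5}:1  {7}:1  {8}:1
  |U|=2: {0,8}:1  {2,5}:1  {5,7}:2  {5,8}:2  {6,7}:1  {7,8}:2
  |U|=3: {0,5,8}:3  {0,7,8}:3  {2,5,7}:3  {2,5,8}:3  {4,6,7}:1  {5,6,7}:3  {5,7,8}:6  {6,7,8}:3
  |U|=4: {0,2,5,8}:6  {0,5,7,8}:12  {0,6,7,8}:6  {2,5,6,7}:6  {2,5,7,8}:12  {3,4,6,7}:1  {4,5,6,7}:4  {4,6,7,8}:4  {5,6,7,8}:12
  |U|=5: {0,2,5,7,8}:30  {0,4,6,7,8}:10  {0,5,6,7,8}:30  {1,3,4,6,7}:1  {2,4,5,6,7}:10  {2,5,6,7,8}:30  {3,4,5,6,7}:5  {3,4,6,7,8}:5  {4,5,6,7,8}:20
  |U|=6: {0,2,5,6,7,8}:90  {0,3,4,6,7,8}:15  {0,4,5,6,7,8}:60  {1,3,4,5,6,7}:6  {1,3,4,6,7,8}:6  {2,3,4,5,6,7}:15  {2,4,5,6,7,8}:60  {3,4,5,6,7,8}:30
  |U|=7: {0,1,3,4,6,7,8}:21  {0,2,4,5,6,7,8}:210  {0,3,4,5,6,7,8}:105  {1,2,3,4,5,6,7}:21  {1,3,4,5,6,7,8}:42  {2,3,4,5,6,7,8}:105
  start at 0(t): 168
  start at 1(p): 420
  start at 2(r): 168
sum over floor = 756

756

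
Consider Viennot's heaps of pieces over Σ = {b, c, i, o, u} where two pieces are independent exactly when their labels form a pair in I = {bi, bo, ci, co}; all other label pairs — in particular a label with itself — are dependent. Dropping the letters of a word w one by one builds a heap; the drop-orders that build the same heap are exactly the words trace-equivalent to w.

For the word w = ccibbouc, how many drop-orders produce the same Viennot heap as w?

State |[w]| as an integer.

#0=c has no predecessor
#1=c depends on [0:c]
#2=i has no predecessor
#3=b depends on [1:c]
#4=b depends on [3:b]
#5=o depends on [2:i]
#6=u depends on [4:b, 5:o]
#7=c depends on [6:u]
sources: [0:c, 2:i]
N(rest) = Σ N(rest − s) over sources s of rest; N(one piece) = 1:
  size 1 → [7]=1
  size 2 → [6,7]=1
  size 3 → [4,6,7]=1  [5,6,7]=1
  size 4 → [2,5,6,7]=1  [3,4,6,7]=1  [4,5,6,7]=2
  size 5 → [1,3,4,6,7]=1  [2,4,5,6,7]=3  [3,4,5,6,7]=3
  size 6 → [0,1,3,4,6,7]=1  [1,3,4,5,6,7]=4  [2,3,4,5,6,7]=6
  first=0(c) contributes 10
  first=2(i) contributes 5
|[w]| = 15

15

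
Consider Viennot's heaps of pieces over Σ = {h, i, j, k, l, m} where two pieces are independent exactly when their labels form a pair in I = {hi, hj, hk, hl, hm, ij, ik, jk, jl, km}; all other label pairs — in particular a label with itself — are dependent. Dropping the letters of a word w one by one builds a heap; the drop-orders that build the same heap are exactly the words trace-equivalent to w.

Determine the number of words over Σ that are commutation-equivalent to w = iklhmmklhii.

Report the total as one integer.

#0=i has no predecessor
#1=k has no predecessor
#2=l depends on [0:i, 1:k]
#3=h has no predecessor
#4=m depends on [2:l]
#5=m depends on [4:m]
#6=k depends on [2:l]
#7=l depends on [5:m, 6:k]
#8=h depends on [3:h]
#9=i depends on [7:l]
#10=i depends on [9:i]
sources: [0:i, 1:k, 3:h]
N(rest) = Σ N(rest − s) over sources s of rest; N(one piece) = 1:
  size 1 → [8]=1  [10]=1
  size 2 → [3,8]=1  [8,10]=2  [9,10]=1
  size 3 → [3,8,10]=3  [7,9,10]=1  [8,9,10]=3
  size 4 → [3,8,9,10]=6  [5,7,9,10]=1  [6,7,9,10]=1  [7,8,9,10]=4
  size 5 → [3,7,8,9,10]=10  [4,5,7,9,10]=1  [5,6,7,9,10]=2  [5,7,8,9,10]=5  [6,7,8,9,10]=5
  size 6 → [3,5,7,8,9,10]=15  [3,6,7,8,9,10]=15  [4,5,6,7,9,10]=3  [4,5,7,8,9,10]=6  [5,6,7,8,9,10]=12
  size 7 → [2,4,5,6,7,9,10]=3  [3,4,5,7,8,9,10]=21  [3,5,6,7,8,9,10]=42  [4,5,6,7,8,9,10]=21
  size 8 → [0,2,4,5,6,7,9,10]=3  [1,2,4,5,6,7,9,10]=3  [2,4,5,6,7,8,9,10]=24  [3,4,5,6,7,8,9,10]=84
  size 9 → [0,1,2,4,5,6,7,9,10]=6  [0,2,4,5,6,7,8,9,10]=27  [1,2,4,5,6,7,8,9,10]=27  [2,3,4,5,6,7,8,9,10]=108
  first=0(i) contributes 135
  first=1(k) contributes 135
  first=3(h) contributes 60
|[w]| = 330

330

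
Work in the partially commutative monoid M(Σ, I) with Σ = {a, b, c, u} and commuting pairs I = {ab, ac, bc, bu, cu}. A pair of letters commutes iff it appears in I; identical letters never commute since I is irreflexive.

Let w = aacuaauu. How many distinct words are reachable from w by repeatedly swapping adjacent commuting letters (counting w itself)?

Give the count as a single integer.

8

#0=a has no predecessor
#1=a depends on [0:a]
#2=c has no predecessor
#3=u depends on [1:a]
#4=a depends on [3:u]
#5=a depends on [4:a]
#6=u depends on [5:a]
#7=u depends on [6:u]
sources: [0:a, 2:c]
N(rest) = Σ N(rest − s) over sources s of rest; N(one piece) = 1:
  size 1 → [2]=1  [7]=1
  size 2 → [2,7]=2  [6,7]=1
  size 3 → [2,6,7]=3  [5,6,7]=1
  size 4 → [2,5,6,7]=4  [4,5,6,7]=1
  size 5 → [2,4,5,6,7]=5  [3,4,5,6,7]=1
  size 6 → [1,3,4,5,6,7]=1  [2,3,4,5,6,7]=6
  first=0(a) contributes 7
  first=2(c) contributes 1
|[w]| = 8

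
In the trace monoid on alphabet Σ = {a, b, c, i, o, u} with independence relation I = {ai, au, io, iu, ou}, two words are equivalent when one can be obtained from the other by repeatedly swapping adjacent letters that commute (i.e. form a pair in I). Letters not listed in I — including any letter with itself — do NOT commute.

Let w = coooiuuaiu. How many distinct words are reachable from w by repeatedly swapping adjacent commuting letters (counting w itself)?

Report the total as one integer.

#0=c has no predecessor
#1=o depends on [0:c]
#2=o depends on [1:o]
#3=o depends on [2:o]
#4=i depends on [0:c]
#5=u depends on [0:c]
#6=u depends on [5:u]
#7=a depends on [3:o]
#8=i depends on [4:i]
#9=u depends on [6:u]
sources: [0:c]
N(rest) = Σ N(rest − s) over sources s of rest; N(one piece) = 1:
  size 1 → [7]=1  [8]=1  [9]=1
  size 2 → [3,7]=1  [4,8]=1  [6,9]=1  [7,8]=2  [7,9]=2  [8,9]=2
  size 3 → [2,3,7]=1  [3,7,8]=3  [3,7,9]=3  [4,7,8]=3  [4,8,9]=3  [5,6,9]=1  [6,7,9]=3  [6,8,9]=3  [7,8,9]=6
  size 4 → [1,2,3,7]=1  [2,3,7,8]=4  [2,3,7,9]=4  [3,4,7,8]=6  [3,6,7,9]=6  [3,7,8,9]=12  [4,6,8,9]=6  [4,7,8,9]=12  [5,6,7,9]=4  [5,6,8,9]=4  [6,7,8,9]=12
  size 5 → [1,2,3,7,8]=5  [1,2,3,7,9]=5  [2,3,4,7,8]=10  [2,3,6,7,9]=10  [2,3,7,8,9]=20  [3,4,7,8,9]=30  [3,5,6,7,9]=10  [3,6,7,8,9]=30  [4,5,6,8,9]=10  [4,6,7,8,9]=30  [5,6,7,8,9]=20
  size 6 → [1,2,3,4,7,8]=15  [1,2,3,6,7,9]=15  [1,2,3,7,8,9]=30  [2,3,4,7,8,9]=60  [2,3,5,6,7,9]=20  [2,3,6,7,8,9]=60  [3,4,6,7,8,9]=90  [3,5,6,7,8,9]=60  [4,5,6,7,8,9]=60
  size 7 → [1,2,3,4,7,8,9]=105  [1,2,3,5,6,7,9]=35  [1,2,3,6,7,8,9]=105  [2,3,4,6,7,8,9]=210  [2,3,5,6,7,8,9]=140  [3,4,5,6,7,8,9]=210
  size 8 → [1,2,3,4,6,7,8,9]=420  [1,2,3,5,6,7,8,9]=280  [2,3,4,5,6,7,8,9]=560
  first=0(c) contributes 1260

1260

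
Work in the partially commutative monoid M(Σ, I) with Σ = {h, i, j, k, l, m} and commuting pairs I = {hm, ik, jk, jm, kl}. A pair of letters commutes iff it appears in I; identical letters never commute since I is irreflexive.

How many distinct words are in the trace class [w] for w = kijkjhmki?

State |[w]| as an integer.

58

piece 0:k — minimal
piece 1:i — minimal
piece 2:j rests on {1:i}
piece 3:k rests on {0:k}
piece 4:j rests on {2:j}
piece 5:h rests on {3:k, 4:j}
piece 6:m rests on {1:i, 3:k}
piece 7:k rests on {5:h, 6:m}
piece 8:i rests on {5:h, 6:m}
minimal pieces: {0:k, 1:i}
ways to finish when only these pieces remain (= sum over removing one remaining piece with nothing left below it):
  1 left: {7}→1  {8}→1
  2 left: {7,8}→2
  3 left: {5,7,8}→2  {6,7,8}→2
  4 left: {4,5,7,8}→2  {5,6,7,8}→4
  5 left: {2,4,5,7,8}→2  {3,5,6,7,8}→4  {4,5,6,7,8}→6
  6 left: {0,3,5,6,7,8}→4  {2,4,5,6,7,8}→8  {3,4,5,6,7,8}→10
  7 left: {0,3,4,5,6,7,8}→14  {1,2,4,5,6,7,8}→8  {2,3,4,5,6,7,8}→18
  placing 0:k first → 26 extensions
  placing 1:i first → 32 extensions
total linear extensions = 58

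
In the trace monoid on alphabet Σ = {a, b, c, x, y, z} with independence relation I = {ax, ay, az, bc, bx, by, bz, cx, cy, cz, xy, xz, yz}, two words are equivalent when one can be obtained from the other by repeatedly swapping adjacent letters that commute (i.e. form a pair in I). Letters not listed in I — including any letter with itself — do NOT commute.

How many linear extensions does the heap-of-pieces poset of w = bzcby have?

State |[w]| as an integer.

0(b) covers ∅
1(z) covers ∅
2(c) covers ∅
3(b) covers 0:b
4(y) covers ∅
floor of heap: 0:b, 1:z, 2:c, 4:y
completions by unplaced set U, small U first (add the entries for U minus each lowest piece of U):
  |U|=1: {1}:1  {2}:1  {3}:1  {4}:1
  |U|=2: {0,3}:1  {1,2}:2  {1,3}:2  {1,4}:2  {2,3}:2  {2,4}:2  {3,4}:2
  |U|=3: {0,1,3}:3  {0,2,3}:3  {0,3,4}:3  {1,2,3}:6  {1,2,4}:6  {1,3,4}:6  {2,3,4}:6
  start at 0(b): 24
  start at 1(z): 12
  start at 2(c): 12
  start at 4(y): 12
sum over floor = 60

60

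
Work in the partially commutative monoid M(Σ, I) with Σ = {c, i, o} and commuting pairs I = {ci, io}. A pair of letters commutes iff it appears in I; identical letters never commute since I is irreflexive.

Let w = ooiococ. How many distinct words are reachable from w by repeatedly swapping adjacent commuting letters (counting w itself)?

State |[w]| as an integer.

#0=o has no predecessor
#1=o depends on [0:o]
#2=i has no predecessor
#3=o depends on [1:o]
#4=c depends on [3:o]
#5=o depends on [4:c]
#6=c depends on [5:o]
sources: [0:o, 2:i]
N(rest) = Σ N(rest − s) over sources s of rest; N(one piece) = 1:
  size 1 → [2]=1  [6]=1
  size 2 → [2,6]=2  [5,6]=1
  size 3 → [2,5,6]=3  [4,5,6]=1
  size 4 → [2,4,5,6]=4  [3,4,5,6]=1
  size 5 → [1,3,4,5,6]=1  [2,3,4,5,6]=5
  first=0(o) contributes 6
  first=2(i) contributes 1
|[w]| = 7

7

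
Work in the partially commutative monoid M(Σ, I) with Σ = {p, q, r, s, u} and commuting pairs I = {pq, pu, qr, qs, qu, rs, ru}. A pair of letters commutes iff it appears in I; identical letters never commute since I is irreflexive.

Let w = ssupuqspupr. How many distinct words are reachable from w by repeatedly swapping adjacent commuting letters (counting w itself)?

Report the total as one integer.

132

piece 0:s — minimal
piece 1:s rests on {0:s}
piece 2:u rests on {1:s}
piece 3:p rests on {1:s}
piece 4:u rests on {2:u}
piece 5:q — minimal
piece 6:s rests on {3:p, 4:u}
piece 7:p rests on {6:s}
piece 8:u rests on {6:s}
piece 9:p rests on {7:p}
piece 10:r rests on {9:p}
minimal pieces: {0:s, 5:q}
ways to finish when only these pieces remain (= sum over removing one remaining piece with nothing left below it):
  1 left: {5}→1  {8}→1  {10}→1
  2 left: {5,8}→2  {5,10}→2  {8,10}→2  {9,10}→1
  3 left: {5,8,10}→6  {5,9,10}→3  {7,9,10}→1  {8,9,10}→3
  4 left: {5,7,9,10}→4  {5,8,9,10}→12  {7,8,9,10}→4
  5 left: {5,7,8,9,10}→20  {6,7,8,9,10}→4
  6 left: {3,6,7,8,9,10}→4  {4,6,7,8,9,10}→4  {5,6,7,8,9,10}→24
  7 left: {2,4,6,7,8,9,10}→4  {3,4,6,7,8,9,10}→8  {3,5,6,7,8,9,10}→28  {4,5,6,7,8,9,10}→28
  8 left: {2,3,4,6,7,8,9,10}→12  {2,4,5,6,7,8,9,10}→32  {3,4,5,6,7,8,9,10}→64
  9 left: {1,2,3,4,6,7,8,9,10}→12  {2,3,4,5,6,7,8,9,10}→108
  placing 0:s first → 120 extensions
  placing 5:q first → 12 extensions
total linear extensions = 132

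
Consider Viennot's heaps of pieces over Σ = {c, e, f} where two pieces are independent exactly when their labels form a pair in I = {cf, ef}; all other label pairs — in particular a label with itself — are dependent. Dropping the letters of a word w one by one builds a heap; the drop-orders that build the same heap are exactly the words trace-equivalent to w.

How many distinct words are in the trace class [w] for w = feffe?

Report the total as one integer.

10

piece 0:f — minimal
piece 1:e — minimal
piece 2:f rests on {0:f}
piece 3:f rests on {2:f}
piece 4:e rests on {1:e}
minimal pieces: {0:f, 1:e}
ways to finish when only these pieces remain (= sum over removing one remaining piece with nothing left below it):
  1 left: {3}→1  {4}→1
  2 left: {1,4}→1  {2,3}→1  {3,4}→2
  3 left: {0,2,3}→1  {1,3,4}→3  {2,3,4}→3
  placing 0:f first → 6 extensions
  placing 1:e first → 4 extensions
total linear extensions = 10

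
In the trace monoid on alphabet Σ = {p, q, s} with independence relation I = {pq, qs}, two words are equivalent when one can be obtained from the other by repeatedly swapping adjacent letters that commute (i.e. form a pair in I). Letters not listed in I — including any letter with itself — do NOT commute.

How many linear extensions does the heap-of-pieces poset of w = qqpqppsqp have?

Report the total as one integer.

0(q) covers ∅
1(q) covers 0:q
2(p) covers ∅
3(q) covers 1:q
4(p) covers 2:p
5(p) covers 4:p
6(s) covers 5:p
7(q) covers 3:q
8(p) covers 6:s
floor of heap: 0:q, 2:p
completions by unplaced set U, small U first (add the entries for U minus each lowest piece of U):
  |U|=1: {7}:1  {8}:1
  |U|=2: {3,7}:1  {6,8}:1  {7,8}:2
  |U|=3: {1,3,7}:1  {3,7,8}:3  {5,6,8}:1  {6,7,8}:3
  |U|=4: {0,1,3,7}:1  {1,3,7,8}:4  {3,6,7,8}:6  {4,5,6,8}:1  {5,6,7,8}:4
  |U|=5: {0,1,3,7,8}:5  {1,3,6,7,8}:10  {2,4,5,6,8}:1  {3,5,6,7,8}:10  {4,5,6,7,8}:5
  |U|=6: {0,1,3,6,7,8}:15  {1,3,5,6,7,8}:20  {2,4,5,6,7,8}:6  {3,4,5,6,7,8}:15
  |U|=7: {0,1,3,5,6,7,8}:35  {1,3,4,5,6,7,8}:35  {2,3,4,5,6,7,8}:21
  start at 0(q): 56
  start at 2(p): 70
sum over floor = 126

126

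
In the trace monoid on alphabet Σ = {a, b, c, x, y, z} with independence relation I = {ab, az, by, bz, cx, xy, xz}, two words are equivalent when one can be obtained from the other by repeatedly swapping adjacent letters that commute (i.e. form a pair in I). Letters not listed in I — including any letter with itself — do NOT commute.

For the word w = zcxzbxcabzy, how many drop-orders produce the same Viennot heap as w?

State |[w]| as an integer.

157

drop 0:z onto floor
drop 1:c onto {0:z}
drop 2:x onto floor
drop 3:z onto {1:c}
drop 4:b onto {1:c, 2:x}
drop 5:x onto {4:b}
drop 6:c onto {3:z, 4:b}
drop 7:a onto {5:x, 6:c}
drop 8:b onto {5:x, 6:c}
drop 9:z onto {6:c}
drop 10:y onto {7:a, 9:z}
ground layer = {0:z, 2:x}
drop-orders for the pieces not yet dropped (sum over which currently-grounded one goes next):
  1 to go: {8} 1  {10} 1
  2 to go: {7,10} 1  {8,10} 2  {9,10} 1
  3 to go: {7,8,10} 3  {7,9,10} 2  {8,9,10} 3
  4 to go: {5,7,8,10} 3  {7,8,9,10} 8
  5 to go: {5,7,8,9,10} 11  {6,7,8,9,10} 8
  6 to go: {3,6,7,8,9,10} 8  {5,6,7,8,9,10} 19
  7 to go: {3,5,6,7,8,9,10} 27  {4,5,6,7,8,9,10} 19
  8 to go: {2,4,5,6,7,8,9,10} 19  {3,4,5,6,7,8,9,10} 46
  9 to go: {1,3,4,5,6,7,8,9,10} 46  {2,3,4,5,6,7,8,9,10} 65
  if 0:z drops first: 111 orders
  if 2:x drops first: 46 orders
heap linearizations: 157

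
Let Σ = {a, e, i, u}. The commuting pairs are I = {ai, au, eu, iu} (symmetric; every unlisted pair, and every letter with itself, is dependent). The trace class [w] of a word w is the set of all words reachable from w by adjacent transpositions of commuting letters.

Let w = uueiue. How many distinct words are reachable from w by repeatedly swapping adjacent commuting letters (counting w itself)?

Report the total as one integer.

piece 0:u — minimal
piece 1:u rests on {0:u}
piece 2:e — minimal
piece 3:i rests on {2:e}
piece 4:u rests on {1:u}
piece 5:e rests on {3:i}
minimal pieces: {0:u, 2:e}
ways to finish when only these pieces remain (= sum over removing one remaining piece with nothing left below it):
  1 left: {4}→1  {5}→1
  2 left: {1,4}→1  {3,5}→1  {4,5}→2
  3 left: {0,1,4}→1  {1,4,5}→3  {2,3,5}→1  {3,4,5}→3
  4 left: {0,1,4,5}→4  {1,3,4,5}→6  {2,3,4,5}→4
  placing 0:u first → 10 extensions
  placing 2:e first → 10 extensions
total linear extensions = 20

20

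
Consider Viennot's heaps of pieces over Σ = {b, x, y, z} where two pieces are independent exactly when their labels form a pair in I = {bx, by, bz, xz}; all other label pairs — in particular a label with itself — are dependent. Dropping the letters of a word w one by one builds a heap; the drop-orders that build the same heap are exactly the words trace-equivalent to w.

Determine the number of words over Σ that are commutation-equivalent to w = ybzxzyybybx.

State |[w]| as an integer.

#0=y has no predecessor
#1=b has no predecessor
#2=z depends on [0:y]
#3=x depends on [0:y]
#4=z depends on [2:z]
#5=y depends on [3:x, 4:z]
#6=y depends on [5:y]
#7=b depends on [1:b]
#8=y depends on [6:y]
#9=b depends on [7:b]
#10=x depends on [8:y]
sources: [0:y, 1:b]
N(rest) = Σ N(rest − s) over sources s of rest; N(one piece) = 1:
  size 1 → [9]=1  [10]=1
  size 2 → [7,9]=1  [8,10]=1  [9,10]=2
  size 3 → [1,7,9]=1  [6,8,10]=1  [7,9,10]=3  [8,9,10]=3
  size 4 → [1,7,9,10]=4  [5,6,8,10]=1  [6,8,9,10]=4  [7,8,9,10]=6
  size 5 → [1,7,8,9,10]=10  [3,5,6,8,10]=1  [4,5,6,8,10]=1  [5,6,8,9,10]=5  [6,7,8,9,10]=10
  size 6 → [1,6,7,8,9,10]=20  [2,4,5,6,8,10]=1  [3,4,5,6,8,10]=2  [3,5,6,8,9,10]=6  [4,5,6,8,9,10]=6  [5,6,7,8,9,10]=15
  size 7 → [1,5,6,7,8,9,10]=35  [2,3,4,5,6,8,10]=3  [2,4,5,6,8,9,10]=7  [3,4,5,6,8,9,10]=14  [3,5,6,7,8,9,10]=21  [4,5,6,7,8,9,10]=21
  size 8 → [0,2,3,4,5,6,8,10]=3  [1,3,5,6,7,8,9,10]=56  [1,4,5,6,7,8,9,10]=56  [2,3,4,5,6,8,9,10]=24  [2,4,5,6,7,8,9,10]=28  [3,4,5,6,7,8,9,10]=56
  size 9 → [0,2,3,4,5,6,8,9,10]=27  [1,2,4,5,6,7,8,9,10]=84  [1,3,4,5,6,7,8,9,10]=168  [2,3,4,5,6,7,8,9,10]=108
  first=0(y) contributes 360
  first=1(b) contributes 135
|[w]| = 495

495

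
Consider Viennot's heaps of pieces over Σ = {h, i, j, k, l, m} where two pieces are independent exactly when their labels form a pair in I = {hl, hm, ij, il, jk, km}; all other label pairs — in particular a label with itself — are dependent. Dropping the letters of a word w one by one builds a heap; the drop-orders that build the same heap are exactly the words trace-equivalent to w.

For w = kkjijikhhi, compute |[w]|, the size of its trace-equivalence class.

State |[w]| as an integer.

21

piece 0:k — minimal
piece 1:k rests on {0:k}
piece 2:j — minimal
piece 3:i rests on {1:k}
piece 4:j rests on {2:j}
piece 5:i rests on {3:i}
piece 6:k rests on {5:i}
piece 7:h rests on {4:j, 6:k}
piece 8:h rests on {7:h}
piece 9:i rests on {8:h}
minimal pieces: {0:k, 2:j}
ways to finish when only these pieces remain (= sum over removing one remaining piece with nothing left below it):
  1 left: {9}→1
  2 left: {8,9}→1
  3 left: {7,8,9}→1
  4 left: {4,7,8,9}→1  {6,7,8,9}→1
  5 left: {2,4,7,8,9}→1  {4,6,7,8,9}→2  {5,6,7,8,9}→1
  6 left: {2,4,6,7,8,9}→3  {3,5,6,7,8,9}→1  {4,5,6,7,8,9}→3
  7 left: {1,3,5,6,7,8,9}→1  {2,4,5,6,7,8,9}→6  {3,4,5,6,7,8,9}→4
  8 left: {0,1,3,5,6,7,8,9}→1  {1,3,4,5,6,7,8,9}→5  {2,3,4,5,6,7,8,9}→10
  placing 0:k first → 15 extensions
  placing 2:j first → 6 extensions
total linear extensions = 21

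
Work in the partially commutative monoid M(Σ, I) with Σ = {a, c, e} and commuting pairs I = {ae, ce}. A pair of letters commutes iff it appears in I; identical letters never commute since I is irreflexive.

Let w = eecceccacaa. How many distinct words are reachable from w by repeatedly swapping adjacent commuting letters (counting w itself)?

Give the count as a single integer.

165

0(e) covers ∅
1(e) covers 0:e
2(c) covers ∅
3(c) covers 2:c
4(e) covers 1:e
5(c) covers 3:c
6(c) covers 5:c
7(a) covers 6:c
8(c) covers 7:a
9(a) covers 8:c
10(a) covers 9:a
floor of heap: 0:e, 2:c
completions by unplaced set U, small U first (add the entries for U minus each lowest piece of U):
  |U|=1: {4}:1  {10}:1
  |U|=2: {1,4}:1  {4,10}:2  {9,10}:1
  |U|=3: {0,1,4}:1  {1,4,10}:3  {4,9,10}:3  {8,9,10}:1
  |U|=4: {0,1,4,10}:4  {1,4,9,10}:6  {4,8,9,10}:4  {7,8,9,10}:1
  |U|=5: {0,1,4,9,10}:10  {1,4,8,9,10}:10  {4,7,8,9,10}:5  {6,7,8,9,10}:1
  |U|=6: {0,1,4,8,9,10}:20  {1,4,7,8,9,10}:15  {4,6,7,8,9,10}:6  {5,6,7,8,9,10}:1
  |U|=7: {0,1,4,7,8,9,10}:35  {1,4,6,7,8,9,10}:21  {3,5,6,7,8,9,10}:1  {4,5,6,7,8,9,10}:7
  |U|=8: {0,1,4,6,7,8,9,10}:56  {1,4,5,6,7,8,9,10}:28  {2,3,5,6,7,8,9,10}:1  {3,4,5,6,7,8,9,10}:8
  |U|=9: {0,1,4,5,6,7,8,9,10}:84  {1,3,4,5,6,7,8,9,10}:36  {2,3,4,5,6,7,8,9,10}:9
  start at 0(e): 45
  start at 2(c): 120
sum over floor = 165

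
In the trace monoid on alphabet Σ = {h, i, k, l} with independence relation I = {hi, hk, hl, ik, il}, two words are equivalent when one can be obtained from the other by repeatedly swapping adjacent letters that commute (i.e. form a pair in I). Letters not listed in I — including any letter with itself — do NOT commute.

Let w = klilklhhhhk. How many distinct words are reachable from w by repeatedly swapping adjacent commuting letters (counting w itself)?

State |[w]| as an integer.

0(k) covers ∅
1(l) covers 0:k
2(i) covers ∅
3(l) covers 1:l
4(k) covers 3:l
5(l) covers 4:k
6(h) covers ∅
7(h) covers 6:h
8(h) covers 7:h
9(h) covers 8:h
10(k) covers 5:l
floor of heap: 0:k, 2:i, 6:h
completions by unplaced set U, small U first (add the entries for U minus each lowest piece of U):
  |U|=1: {2}:1  {9}:1  {10}:1
  |U|=2: {2,9}:2  {2,10}:2  {5,10}:1  {8,9}:1  {9,10}:2
  |U|=3: {2,5,10}:3  {2,8,9}:3  {2,9,10}:6  {4,5,10}:1  {5,9,10}:3  {7,8,9}:1  {8,9,10}:3
  |U|=4: {2,4,5,10}:4  {2,5,9,10}:12  {2,7,8,9}:4  {2,8,9,10}:12  {3,4,5,10}:1  {4,5,9,10}:4  {5,8,9,10}:6  {6,7,8,9}:1  {7,8,9,10}:4
  |U|=5: {1,3,4,5,10}:1  {2,3,4,5,10}:5  {2,4,5,9,10}:20  {2,5,8,9,10}:30  {2,6,7,8,9}:5  {2,7,8,9,10}:20  {3,4,5,9,10}:5  {4,5,8,9,10}:10  {5,7,8,9,10}:10  {6,7,8,9,10}:5
  |U|=6: {0,1,3,4,5,10}:1  {1,2,3,4,5,10}:6  {1,3,4,5,9,10}:6  {2,3,4,5,9,10}:30  {2,4,5,8,9,10}:60  {2,5,7,8,9,10}:60  {2,6,7,8,9,10}:30  {3,4,5,8,9,10}:15  {4,5,7,8,9,10}:20  {5,6,7,8,9,10}:15
  |U|=7: {0,1,2,3,4,5,10}:7  {0,1,3,4,5,9,10}:7  {1,2,3,4,5,9,10}:42  {1,3,4,5,8,9,10}:21  {2,3,4,5,8,9,10}:105  {2,4,5,7,8,9,10}:140  {2,5,6,7,8,9,10}:105  {3,4,5,7,8,9,10}:35  {4,5,6,7,8,9,10}:35
  |U|=8: {0,1,2,3,4,5,9,10}:56  {0,1,3,4,5,8,9,10}:28  {1,2,3,4,5,8,9,10}:168  {1,3,4,5,7,8,9,10}:56  {2,3,4,5,7,8,9,10}:280  {2,4,5,6,7,8,9,10}:280  {3,4,5,6,7,8,9,10}:70
  |U|=9: {0,1,2,3,4,5,8,9,10}:252  {0,1,3,4,5,7,8,9,10}:84  {1,2,3,4,5,7,8,9,10}:504  {1,3,4,5,6,7,8,9,10}:126  {2,3,4,5,6,7,8,9,10}:630
  start at 0(k): 1260
  start at 2(i): 210
  start at 6(h): 840
sum over floor = 2310

2310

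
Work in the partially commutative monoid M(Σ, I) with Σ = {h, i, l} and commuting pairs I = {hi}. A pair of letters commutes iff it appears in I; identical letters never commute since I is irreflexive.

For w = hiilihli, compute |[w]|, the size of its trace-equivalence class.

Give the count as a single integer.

6

0(h) covers ∅
1(i) covers ∅
2(i) covers 1:i
3(l) covers 0:h, 2:i
4(i) covers 3:l
5(h) covers 3:l
6(l) covers 4:i, 5:h
7(i) covers 6:l
floor of heap: 0:h, 1:i
completions by unplaced set U, small U first (add the entries for U minus each lowest piece of U):
  |U|=1: {7}:1
  |U|=2: {6,7}:1
  |U|=3: {4,6,7}:1  {5,6,7}:1
  |U|=4: {4,5,6,7}:2
  |U|=5: {3,4,5,6,7}:2
  |U|=6: {0,3,4,5,6,7}:2  {2,3,4,5,6,7}:2
  start at 0(h): 2
  start at 1(i): 4
sum over floor = 6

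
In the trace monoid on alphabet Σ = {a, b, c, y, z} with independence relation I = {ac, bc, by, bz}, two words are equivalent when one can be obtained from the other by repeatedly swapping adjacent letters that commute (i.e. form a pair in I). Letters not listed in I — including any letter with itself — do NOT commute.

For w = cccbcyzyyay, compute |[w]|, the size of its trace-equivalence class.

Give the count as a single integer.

0(c) covers ∅
1(c) covers 0:c
2(c) covers 1:c
3(b) covers ∅
4(c) covers 2:c
5(y) covers 4:c
6(z) covers 5:y
7(y) covers 6:z
8(y) covers 7:y
9(a) covers 3:b, 8:y
10(y) covers 9:a
floor of heap: 0:c, 3:b
completions by unplaced set U, small U first (add the entries for U minus each lowest piece of U):
  |U|=1: {10}:1
  |U|=2: {9,10}:1
  |U|=3: {3,9,10}:1  {8,9,10}:1
  |U|=4: {3,8,9,10}:2  {7,8,9,10}:1
  |U|=5: {3,7,8,9,10}:3  {6,7,8,9,10}:1
  |U|=6: {3,6,7,8,9,10}:4  {5,6,7,8,9,10}:1
  |U|=7: {3,5,6,7,8,9,10}:5  {4,5,6,7,8,9,10}:1
  |U|=8: {2,4,5,6,7,8,9,10}:1  {3,4,5,6,7,8,9,10}:6
  |U|=9: {1,2,4,5,6,7,8,9,10}:1  {2,3,4,5,6,7,8,9,10}:7
  start at 0(c): 8
  start at 3(b): 1
sum over floor = 9

9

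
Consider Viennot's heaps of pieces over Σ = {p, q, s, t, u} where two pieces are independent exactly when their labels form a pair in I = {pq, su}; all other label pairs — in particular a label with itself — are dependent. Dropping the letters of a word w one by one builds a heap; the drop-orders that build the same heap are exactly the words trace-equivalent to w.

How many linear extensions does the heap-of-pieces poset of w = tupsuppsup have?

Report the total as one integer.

piece 0:t — minimal
piece 1:u rests on {0:t}
piece 2:p rests on {1:u}
piece 3:s rests on {2:p}
piece 4:u rests on {2:p}
piece 5:p rests on {3:s, 4:u}
piece 6:p rests on {5:p}
piece 7:s rests on {6:p}
piece 8:u rests on {6:p}
piece 9:p rests on {7:s, 8:u}
minimal pieces: {0:t}
ways to finish when only these pieces remain (= sum over removing one remaining piece with nothing left below it):
  1 left: {9}→1
  2 left: {7,9}→1  {8,9}→1
  3 left: {7,8,9}→2
  4 left: {6,7,8,9}→2
  5 left: {5,6,7,8,9}→2
  6 left: {3,5,6,7,8,9}→2  {4,5,6,7,8,9}→2
  7 left: {3,4,5,6,7,8,9}→4
  8 left: {2,3,4,5,6,7,8,9}→4
  placing 0:t first → 4 extensions

4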